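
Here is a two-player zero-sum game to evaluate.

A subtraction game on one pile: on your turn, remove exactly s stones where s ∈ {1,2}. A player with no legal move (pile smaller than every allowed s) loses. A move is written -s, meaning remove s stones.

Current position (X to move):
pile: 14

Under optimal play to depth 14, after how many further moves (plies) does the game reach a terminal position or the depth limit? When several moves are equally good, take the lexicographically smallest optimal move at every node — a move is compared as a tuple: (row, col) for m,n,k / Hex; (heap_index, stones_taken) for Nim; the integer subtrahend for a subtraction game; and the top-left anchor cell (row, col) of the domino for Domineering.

PV length from [14]: 9 plies

[14] X move#1: -1:-1/13, -2:+1/12*
[12] O move#2: -1:-1/11*, -2:-1/10
[11] X move#3: -1:-1/10, -2:+1/9*
[9] O move#4: -1:-1/8*, -2:-1/7
[8] X move#5: -1:-1/7, -2:+1/6*
[6] O move#6: -1:-1/5*, -2:-1/4
[5] X move#7: -1:-1/4, -2:+1/3*
[3] O move#8: -1:-1/2*, -2:-1/1
[2] X move#9: -1:-1/1, -2:+1/0*
[0] end (terminal -1, O#10); searched 14 to 14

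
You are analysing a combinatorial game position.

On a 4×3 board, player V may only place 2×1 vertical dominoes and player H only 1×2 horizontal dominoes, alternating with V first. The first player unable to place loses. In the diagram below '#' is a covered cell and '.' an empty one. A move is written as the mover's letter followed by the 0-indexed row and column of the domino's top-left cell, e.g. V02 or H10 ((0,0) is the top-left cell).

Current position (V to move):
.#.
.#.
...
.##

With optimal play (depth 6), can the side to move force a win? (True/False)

V winning at [.#./.#./.../.##]: True

ply 1, V at .#./.#./.../.## | V00=+1→##./##./.../.##*; V02=+1→.##/.##/.../.##; V10=+1→.#./##./#../.##; V12=+1→.#./.##/..#/.##; V20=+1→.#./.#./#../###
ply 2, H at ##./##./.../.## | H20=-1→##./##./##./.##*; H21=-1→##./##./.##/.##
ply 3, V at ##./##./##./.## | V02=+1→###/###/##./.##*; V12=+1→##./###/###/.##
ply 4: ###/###/##./.## is terminal -1 (H); from .#./.#./.../.## depth 6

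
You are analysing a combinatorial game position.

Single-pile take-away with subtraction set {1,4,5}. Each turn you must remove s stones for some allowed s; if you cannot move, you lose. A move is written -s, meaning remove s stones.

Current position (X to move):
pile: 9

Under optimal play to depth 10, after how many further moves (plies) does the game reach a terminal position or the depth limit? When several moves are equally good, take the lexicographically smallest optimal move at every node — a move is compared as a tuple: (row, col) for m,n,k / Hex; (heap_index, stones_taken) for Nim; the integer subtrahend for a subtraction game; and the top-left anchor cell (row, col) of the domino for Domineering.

ply 1, X at 9 | -1=+1→8*; -4=-1→5; -5=-1→4
ply 2, O at 8 | -1=-1→7*; -4=-1→4; -5=-1→3
ply 3, X at 7 | -1=-1→6; -4=-1→3; -5=+1→2*
ply 4, O at 2 | -1=-1→1*
ply 5, X at 1 | -1=+1→0*
ply 6: 0 is terminal -1 (O); from 9 depth 10

PV length from [9]: 5 plies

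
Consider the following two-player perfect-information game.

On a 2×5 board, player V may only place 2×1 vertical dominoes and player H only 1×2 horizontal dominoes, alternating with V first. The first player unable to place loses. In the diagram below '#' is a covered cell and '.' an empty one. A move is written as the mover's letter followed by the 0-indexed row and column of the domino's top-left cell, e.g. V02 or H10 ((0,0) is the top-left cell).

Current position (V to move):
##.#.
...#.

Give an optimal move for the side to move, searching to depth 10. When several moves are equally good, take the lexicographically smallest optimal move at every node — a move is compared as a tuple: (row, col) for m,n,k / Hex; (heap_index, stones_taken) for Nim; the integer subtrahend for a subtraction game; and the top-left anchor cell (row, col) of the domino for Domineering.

ply 1, V at ##.#./...#. | V02=+1→####./..##.*; V04=-1→##.##/...##
ply 2, H at ####./..##. | H10=-1→####./####.*
ply 3, V at ####./####. | V04=+1→#####/#####*
ply 4: #####/##### is terminal -1 (H); from ##.#./...#. depth 10

V's best at [##.#./...#.]: V02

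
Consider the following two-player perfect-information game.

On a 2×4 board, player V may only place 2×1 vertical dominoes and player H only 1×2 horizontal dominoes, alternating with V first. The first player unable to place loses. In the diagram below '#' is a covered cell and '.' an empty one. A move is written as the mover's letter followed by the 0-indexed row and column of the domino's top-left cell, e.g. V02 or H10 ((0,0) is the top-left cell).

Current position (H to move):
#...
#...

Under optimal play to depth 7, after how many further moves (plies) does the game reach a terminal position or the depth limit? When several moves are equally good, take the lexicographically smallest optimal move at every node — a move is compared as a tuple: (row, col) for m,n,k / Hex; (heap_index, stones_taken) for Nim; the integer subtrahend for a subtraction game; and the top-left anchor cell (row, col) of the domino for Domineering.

[#.../#...] H move#1: H01:+1/###./#...*, H02:+1/#.##/#..., H11:+1/#.../###., H12:+1/#.../#.##
[###./#...] V move#2: V03:-1/####/#..#*
[####/#..#] H move#3: H11:+1/####/####*
[####/####] end (terminal -1, V#4); searched #.../#... to 7

PV length from [#.../#...]: 3 plies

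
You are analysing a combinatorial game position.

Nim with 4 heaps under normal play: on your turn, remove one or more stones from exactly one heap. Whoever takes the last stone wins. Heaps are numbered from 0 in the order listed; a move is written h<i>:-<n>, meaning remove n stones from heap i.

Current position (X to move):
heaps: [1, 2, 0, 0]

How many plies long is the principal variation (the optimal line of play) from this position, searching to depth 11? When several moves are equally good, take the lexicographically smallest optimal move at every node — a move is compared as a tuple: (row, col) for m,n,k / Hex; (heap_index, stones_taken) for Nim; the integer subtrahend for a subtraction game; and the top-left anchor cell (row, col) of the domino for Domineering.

PV length from [(1,2,0,0)]: 3 plies

[(1,2,0,0)] X move#1: h0:-1:-1/(0,2,0,0), h1:-1:+1/(1,1,0,0)*, h1:-2:-1/(1,0,0,0)
[(1,1,0,0)] O move#2: h0:-1:-1/(0,1,0,0)*, h1:-1:-1/(1,0,0,0)
[(0,1,0,0)] X move#3: h1:-1:+1/(0,0,0,0)*
[(0,0,0,0)] end (terminal -1, O#4); searched (1,2,0,0) to 11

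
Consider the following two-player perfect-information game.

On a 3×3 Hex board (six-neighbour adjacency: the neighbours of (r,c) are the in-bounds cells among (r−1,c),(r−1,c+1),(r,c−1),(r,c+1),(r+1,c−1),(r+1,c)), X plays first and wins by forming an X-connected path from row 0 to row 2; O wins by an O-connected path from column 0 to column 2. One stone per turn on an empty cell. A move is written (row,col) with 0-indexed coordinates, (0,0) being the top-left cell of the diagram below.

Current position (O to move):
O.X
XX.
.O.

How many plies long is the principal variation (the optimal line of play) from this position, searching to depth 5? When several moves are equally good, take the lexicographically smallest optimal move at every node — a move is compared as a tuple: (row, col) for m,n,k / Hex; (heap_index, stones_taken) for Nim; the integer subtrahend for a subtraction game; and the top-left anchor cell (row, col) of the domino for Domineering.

p1 O@[O.X/XX./.O.]: (0,1)[OOX/XX./.O.]-1 (1,2)[O.X/XXO/.O.]-1 (2,0)[O.X/XX./OO.]+1* (2,2)[O.X/XX./.OO]-1
p2 X@[O.X/XX./OO.]: (0,1)[OXX/XX./OO.]-1* (1,2)[O.X/XXX/OO.]-1 (2,2)[O.X/XX./OOX]-1
p3 O@[OXX/XX./OO.]: (1,2)[OXX/XXO/OO.]+1* (2,2)[OXX/XX./OOO]+1
p4 X@[OXX/XXO/OO.] terminal -1; root [O.X/XX./.O.] d5

PV length from [O.X/XX./.O.]: 3 plies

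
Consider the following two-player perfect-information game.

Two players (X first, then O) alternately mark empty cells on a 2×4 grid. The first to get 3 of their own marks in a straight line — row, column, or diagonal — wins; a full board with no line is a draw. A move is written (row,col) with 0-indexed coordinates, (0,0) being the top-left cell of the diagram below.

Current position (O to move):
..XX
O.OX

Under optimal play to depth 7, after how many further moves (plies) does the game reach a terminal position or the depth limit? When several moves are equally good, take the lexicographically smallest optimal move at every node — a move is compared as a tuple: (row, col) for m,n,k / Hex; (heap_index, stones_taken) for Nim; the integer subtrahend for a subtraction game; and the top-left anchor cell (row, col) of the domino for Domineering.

p1 O@[..XX/O.OX]: (0,0)[O.XX/O.OX]-1 (0,1)[.OXX/O.OX]+0 (1,1)[..XX/OOOX]+1*
p2 X@[..XX/OOOX] terminal -1; root [..XX/O.OX] d7

PV length from [..XX/O.OX]: 1 ply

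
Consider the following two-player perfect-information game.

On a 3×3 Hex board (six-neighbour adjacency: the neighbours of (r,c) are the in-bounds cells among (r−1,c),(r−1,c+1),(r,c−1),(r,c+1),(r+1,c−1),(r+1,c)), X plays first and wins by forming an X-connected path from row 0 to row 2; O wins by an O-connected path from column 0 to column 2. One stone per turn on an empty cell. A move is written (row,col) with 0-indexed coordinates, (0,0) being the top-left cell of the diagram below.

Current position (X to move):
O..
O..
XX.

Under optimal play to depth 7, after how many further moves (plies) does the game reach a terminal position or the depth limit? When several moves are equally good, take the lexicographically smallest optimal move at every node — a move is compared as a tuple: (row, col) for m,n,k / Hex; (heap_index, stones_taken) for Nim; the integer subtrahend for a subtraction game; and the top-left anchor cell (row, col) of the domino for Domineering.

p1 X@[O../O../XX.]: (0,1)[OX./O../XX.]-1 (0,2)[O.X/O../XX.]+1* (1,1)[O../OX./XX.]+1 (1,2)[O../O.X/XX.]-1 (2,2)[O../O../XXX]-1
p2 O@[O.X/O../XX.]: (0,1)[OOX/O../XX.]-1* (1,1)[O.X/OO./XX.]-1 (1,2)[O.X/O.O/XX.]-1 (2,2)[O.X/O../XXO]-1
p3 X@[OOX/O../XX.]: (1,1)[OOX/OX./XX.]+1* (1,2)[OOX/O.X/XX.]+1 (2,2)[OOX/O../XXX]+1
p4 O@[OOX/OX./XX.] terminal -1; root [O../O../XX.] d7

PV length from [O../O../XX.]: 3 plies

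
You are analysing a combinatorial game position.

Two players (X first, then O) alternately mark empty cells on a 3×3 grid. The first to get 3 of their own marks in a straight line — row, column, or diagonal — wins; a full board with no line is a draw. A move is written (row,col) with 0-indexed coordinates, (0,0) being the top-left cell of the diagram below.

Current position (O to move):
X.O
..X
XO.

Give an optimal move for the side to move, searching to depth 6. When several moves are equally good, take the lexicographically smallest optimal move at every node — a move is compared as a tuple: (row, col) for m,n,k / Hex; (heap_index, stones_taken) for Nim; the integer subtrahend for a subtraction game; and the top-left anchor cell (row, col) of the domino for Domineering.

O's best at [X.O/..X/XO.]: (1,0)

ply 1, O at X.O/..X/XO. | (0,1)=-1→XOO/..X/XO.; (1,0)=+0→X.O/O.X/XO.*; (1,1)=-1→X.O/.OX/XO.; (2,2)=-1→X.O/..X/XOO
ply 2, X at X.O/O.X/XO. | (0,1)=+0→XXO/O.X/XO.*; (1,1)=+0→X.O/OXX/XO.; (2,2)=+0→X.O/O.X/XOX
ply 3, O at XXO/O.X/XO. | (1,1)=+0→XXO/OOX/XO.*; (2,2)=+0→XXO/O.X/XOO
ply 4, X at XXO/OOX/XO. | (2,2)=+0→XXO/OOX/XOX*
ply 5: XXO/OOX/XOX is terminal +0 (O); from X.O/..X/XO. depth 6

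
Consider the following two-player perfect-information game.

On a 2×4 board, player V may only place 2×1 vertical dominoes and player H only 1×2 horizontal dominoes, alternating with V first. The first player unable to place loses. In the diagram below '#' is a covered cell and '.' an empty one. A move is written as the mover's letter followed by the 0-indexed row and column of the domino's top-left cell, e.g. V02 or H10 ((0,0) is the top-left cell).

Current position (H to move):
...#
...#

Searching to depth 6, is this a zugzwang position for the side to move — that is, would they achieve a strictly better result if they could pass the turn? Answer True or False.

zugzwang(...#/...#, H) = False

p1 H@[...#/...#]: H00[##.#/...#]+1* H01[.###/...#]+1 H10[...#/##.#]+1 H11[...#/.###]+1
p2 V@[##.#/...#]: V02[####/..##]-1*
p3 H@[####/..##]: H10[####/####]+1*
p4 V@[####/####] terminal -1; root [...#/...#] d6
pass branch (V moves first from the same position):
  | p1 V@[...#/...#]: V00[#..#/#..#]-1 V01[.#.#/.#.#]+1* V02[..##/..##]-1
  | p2 H@[.#.#/.#.#] terminal -1; root [...#/...#] d6
H moving scores +1; H passing scores -1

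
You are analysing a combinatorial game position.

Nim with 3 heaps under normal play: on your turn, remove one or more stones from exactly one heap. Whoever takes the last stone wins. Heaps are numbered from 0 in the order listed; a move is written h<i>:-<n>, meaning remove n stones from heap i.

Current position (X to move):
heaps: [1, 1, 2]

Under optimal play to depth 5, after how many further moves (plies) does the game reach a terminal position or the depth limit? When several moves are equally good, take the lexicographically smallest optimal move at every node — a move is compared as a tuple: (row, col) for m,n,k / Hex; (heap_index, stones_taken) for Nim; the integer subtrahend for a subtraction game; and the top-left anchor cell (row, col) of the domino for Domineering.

PV length from [(1,1,2)]: 3 plies

ply 1, X at (1,1,2) | h0:-1=-1→(0,1,2); h1:-1=-1→(1,0,2); h2:-1=-1→(1,1,1); h2:-2=+1→(1,1,0)*
ply 2, O at (1,1,0) | h0:-1=-1→(0,1,0)*; h1:-1=-1→(1,0,0)
ply 3, X at (0,1,0) | h1:-1=+1→(0,0,0)*
ply 4: (0,0,0) is terminal -1 (O); from (1,1,2) depth 5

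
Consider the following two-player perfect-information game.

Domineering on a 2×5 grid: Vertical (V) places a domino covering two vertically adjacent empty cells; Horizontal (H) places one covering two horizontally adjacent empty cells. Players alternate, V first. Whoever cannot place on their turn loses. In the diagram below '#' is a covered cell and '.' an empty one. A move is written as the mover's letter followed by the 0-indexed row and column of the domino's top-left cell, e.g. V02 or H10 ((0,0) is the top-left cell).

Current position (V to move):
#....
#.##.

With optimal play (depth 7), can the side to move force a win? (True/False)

V winning at [#..../#.##.]: False

[#..../#.##.] V move#1: V01:-1/##.../####.*, V04:-1/#...#/#.###
[##.../####.] H move#2: H02:-1/####./####., H03:+1/##.##/####.*
[##.##/####.] end (terminal -1, V#3); searched #..../#.##. to 7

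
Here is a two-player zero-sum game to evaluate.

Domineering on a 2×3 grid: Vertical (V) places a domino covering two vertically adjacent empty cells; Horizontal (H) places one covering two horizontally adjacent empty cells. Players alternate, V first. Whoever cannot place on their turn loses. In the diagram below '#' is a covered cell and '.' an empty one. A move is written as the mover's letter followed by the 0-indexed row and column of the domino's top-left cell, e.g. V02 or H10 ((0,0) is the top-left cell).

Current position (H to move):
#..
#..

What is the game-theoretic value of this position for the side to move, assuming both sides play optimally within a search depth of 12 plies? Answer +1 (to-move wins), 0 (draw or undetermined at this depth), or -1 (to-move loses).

[#../#..] H move#1: H01:+1/###/#..*, H11:+1/#../###
[###/#..] end (terminal -1, V#2); searched #../#.. to 12

value(#../#.., H) = +1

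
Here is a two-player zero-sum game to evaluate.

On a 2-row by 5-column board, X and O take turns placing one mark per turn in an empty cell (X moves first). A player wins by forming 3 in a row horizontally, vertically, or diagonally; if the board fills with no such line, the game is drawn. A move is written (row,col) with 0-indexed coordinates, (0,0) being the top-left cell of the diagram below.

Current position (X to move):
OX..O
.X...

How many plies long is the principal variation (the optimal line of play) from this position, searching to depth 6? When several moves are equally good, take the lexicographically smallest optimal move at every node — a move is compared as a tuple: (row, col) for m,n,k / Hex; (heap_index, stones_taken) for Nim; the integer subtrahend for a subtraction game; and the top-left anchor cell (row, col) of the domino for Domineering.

[OX..O/.X...] X move#1: (0,2):+1/OXX.O/.X...*, (0,3):+1/OX.XO/.X..., (1,0):+0/OX..O/XX..., (1,2):+1/OX..O/.XX.., (1,3):+0/OX..O/.X.X., (1,4):+0/OX..O/.X..X
[OXX.O/.X...] O move#2: (0,3):-1/OXXOO/.X...*, (1,0):-1/OXX.O/OX..., (1,2):-1/OXX.O/.XO.., (1,3):-1/OXX.O/.X.O., (1,4):-1/OXX.O/.X..O
[OXXOO/.X...] X move#3: (1,0):+0/OXXOO/XX..., (1,2):+1/OXXOO/.XX..*, (1,3):+0/OXXOO/.X.X., (1,4):+0/OXXOO/.X..X
[OXXOO/.XX..] O move#4: (1,0):-1/OXXOO/OXX..*, (1,3):-1/OXXOO/.XXO., (1,4):-1/OXXOO/.XX.O
[OXXOO/OXX..] X move#5: (1,3):+1/OXXOO/OXXX.*, (1,4):+0/OXXOO/OXX.X
[OXXOO/OXXX.] end (terminal -1, O#6); searched OX..O/.X... to 6

PV length from [OX..O/.X...]: 5 plies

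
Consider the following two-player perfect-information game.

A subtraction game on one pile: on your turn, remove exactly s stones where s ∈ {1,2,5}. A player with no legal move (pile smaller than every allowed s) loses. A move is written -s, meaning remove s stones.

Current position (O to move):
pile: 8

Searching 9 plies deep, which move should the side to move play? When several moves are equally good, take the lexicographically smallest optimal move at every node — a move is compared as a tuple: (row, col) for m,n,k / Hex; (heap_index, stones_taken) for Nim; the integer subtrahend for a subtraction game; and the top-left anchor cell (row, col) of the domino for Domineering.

O's best at [8]: -2

p1 O@[8]: -1[7]-1 -2[6]+1* -5[3]+1
p2 X@[6]: -1[5]-1* -2[4]-1 -5[1]-1
p3 O@[5]: -1[4]-1 -2[3]+1* -5[0]+1
p4 X@[3]: -1[2]-1* -2[1]-1
p5 O@[2]: -1[1]-1 -2[0]+1*
p6 X@[0] terminal -1; root [8] d9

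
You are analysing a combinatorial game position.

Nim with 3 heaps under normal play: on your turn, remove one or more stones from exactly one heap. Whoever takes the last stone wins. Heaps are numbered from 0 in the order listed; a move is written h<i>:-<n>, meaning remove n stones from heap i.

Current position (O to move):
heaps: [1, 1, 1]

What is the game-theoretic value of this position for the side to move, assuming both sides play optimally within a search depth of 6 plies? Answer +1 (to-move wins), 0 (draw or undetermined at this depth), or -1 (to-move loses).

value((1,1,1), O) = +1

[(1,1,1)] O move#1: h0:-1:+1/(0,1,1)*, h1:-1:+1/(1,0,1), h2:-1:+1/(1,1,0)
[(0,1,1)] X move#2: h1:-1:-1/(0,0,1)*, h2:-1:-1/(0,1,0)
[(0,0,1)] O move#3: h2:-1:+1/(0,0,0)*
[(0,0,0)] end (terminal -1, X#4); searched (1,1,1) to 6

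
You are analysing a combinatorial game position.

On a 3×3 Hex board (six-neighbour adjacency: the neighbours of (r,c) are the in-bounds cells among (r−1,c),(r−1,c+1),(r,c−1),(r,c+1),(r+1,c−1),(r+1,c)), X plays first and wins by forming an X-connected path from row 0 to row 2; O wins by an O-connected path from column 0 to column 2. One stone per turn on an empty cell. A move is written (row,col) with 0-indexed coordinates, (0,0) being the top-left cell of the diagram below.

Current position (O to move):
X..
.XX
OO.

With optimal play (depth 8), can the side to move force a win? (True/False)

p1 O@[X../.XX/OO.]: (0,1)[XO./.XX/OO.]-1 (0,2)[X.O/.XX/OO.]-1 (1,0)[X../OXX/OO.]-1 (2,2)[X../.XX/OOO]+1*
p2 X@[X../.XX/OOO] terminal -1; root [X../.XX/OO.] d8

O winning at [X../.XX/OO.]: True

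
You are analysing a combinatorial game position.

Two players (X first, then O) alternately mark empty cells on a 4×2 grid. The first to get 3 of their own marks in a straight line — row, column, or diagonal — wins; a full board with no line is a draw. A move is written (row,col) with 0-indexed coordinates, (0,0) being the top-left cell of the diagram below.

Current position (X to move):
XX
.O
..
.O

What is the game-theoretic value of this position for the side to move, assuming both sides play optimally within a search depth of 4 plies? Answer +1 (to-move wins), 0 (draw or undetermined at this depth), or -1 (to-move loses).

p1 X@[XX/.O/../.O]: (1,0)[XX/XO/../.O]-1 (2,0)[XX/.O/X./.O]-1 (2,1)[XX/.O/.X/.O]+0* (3,0)[XX/.O/../XO]-1
p2 O@[XX/.O/.X/.O]: (1,0)[XX/OO/.X/.O]+0* (2,0)[XX/.O/OX/.O]+0 (3,0)[XX/.O/.X/OO]+0
p3 X@[XX/OO/.X/.O]: (2,0)[XX/OO/XX/.O]+0* (3,0)[XX/OO/.X/XO]+0
p4 O@[XX/OO/XX/.O]: (3,0)[XX/OO/XX/OO]+0*
p5 X@[XX/OO/XX/OO] terminal +0; root [XX/.O/../.O] d4

value(XX/.O/../.O, X) = 0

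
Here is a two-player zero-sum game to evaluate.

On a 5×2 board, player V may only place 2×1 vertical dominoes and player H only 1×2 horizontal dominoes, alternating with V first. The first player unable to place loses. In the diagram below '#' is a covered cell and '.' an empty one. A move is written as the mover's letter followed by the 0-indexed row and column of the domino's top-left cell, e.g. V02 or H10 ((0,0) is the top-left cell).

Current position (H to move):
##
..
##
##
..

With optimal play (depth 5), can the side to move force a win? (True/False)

H winning at [##/../##/##/..]: True

ply 1, H at ##/../##/##/.. | H10=+1→##/##/##/##/..*; H40=+1→##/../##/##/##
ply 2: ##/##/##/##/.. is terminal -1 (V); from ##/../##/##/.. depth 5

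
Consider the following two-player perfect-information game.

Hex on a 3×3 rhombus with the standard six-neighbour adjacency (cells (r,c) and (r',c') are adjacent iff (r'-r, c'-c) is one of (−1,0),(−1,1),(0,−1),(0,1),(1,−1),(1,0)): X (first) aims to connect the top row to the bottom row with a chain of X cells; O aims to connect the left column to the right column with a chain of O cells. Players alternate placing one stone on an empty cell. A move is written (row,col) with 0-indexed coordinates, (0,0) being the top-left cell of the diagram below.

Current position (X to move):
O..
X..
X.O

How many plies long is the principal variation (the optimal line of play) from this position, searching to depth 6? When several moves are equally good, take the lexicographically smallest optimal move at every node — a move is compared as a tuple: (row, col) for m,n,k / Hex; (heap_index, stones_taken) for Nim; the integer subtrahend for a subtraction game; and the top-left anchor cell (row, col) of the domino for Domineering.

PV length from [O../X../X.O]: 1 ply

[O../X../X.O] X move#1: (0,1):+1/OX./X../X.O*, (0,2):+1/O.X/X../X.O, (1,1):+1/O../XX./X.O, (1,2):+1/O../X.X/X.O, (2,1):+1/O../X../XXO
[OX./X../X.O] end (terminal -1, O#2); searched O../X../X.O to 6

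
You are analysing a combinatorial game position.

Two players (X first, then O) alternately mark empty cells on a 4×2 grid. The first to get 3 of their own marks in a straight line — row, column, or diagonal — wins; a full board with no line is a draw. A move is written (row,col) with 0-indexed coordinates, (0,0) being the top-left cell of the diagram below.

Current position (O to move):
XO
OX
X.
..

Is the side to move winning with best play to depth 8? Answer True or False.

O winning at [XO/OX/X./..]: False

p1 O@[XO/OX/X./..]: (2,1)[XO/OX/XO/..]+0* (3,0)[XO/OX/X./O.]+0 (3,1)[XO/OX/X./.O]+0
p2 X@[XO/OX/XO/..]: (3,0)[XO/OX/XO/X.]+0* (3,1)[XO/OX/XO/.X]+0
p3 O@[XO/OX/XO/X.]: (3,1)[XO/OX/XO/XO]+0*
p4 X@[XO/OX/XO/XO] terminal +0; root [XO/OX/X./..] d8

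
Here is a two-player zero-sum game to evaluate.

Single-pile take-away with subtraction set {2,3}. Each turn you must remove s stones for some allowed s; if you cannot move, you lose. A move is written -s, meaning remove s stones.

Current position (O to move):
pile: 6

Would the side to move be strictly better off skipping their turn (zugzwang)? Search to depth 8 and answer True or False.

zugzwang(6, O) = True

p1 O@[6]: -2[4]-1* -3[3]-1
p2 X@[4]: -2[2]-1 -3[1]+1*
p3 O@[1] terminal -1; root [6] d8
pass branch (X moves first from the same position):
  | p1 X@[6]: -2[4]-1* -3[3]-1
  | p2 O@[4]: -2[2]-1 -3[1]+1*
  | p3 X@[1] terminal -1; root [6] d8
O moving scores -1; O passing scores +1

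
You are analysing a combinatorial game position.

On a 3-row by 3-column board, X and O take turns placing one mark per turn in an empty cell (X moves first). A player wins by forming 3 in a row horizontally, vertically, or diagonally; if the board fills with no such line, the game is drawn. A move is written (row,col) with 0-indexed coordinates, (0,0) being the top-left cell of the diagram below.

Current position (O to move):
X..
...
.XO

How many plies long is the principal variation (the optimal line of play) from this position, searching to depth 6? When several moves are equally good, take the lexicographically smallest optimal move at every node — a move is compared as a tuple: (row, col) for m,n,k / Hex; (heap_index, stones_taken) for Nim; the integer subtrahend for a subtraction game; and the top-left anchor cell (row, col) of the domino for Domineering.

[X../.../.XO] O move#1: (0,1):+0/XO./.../.XO*, (0,2):+0/X.O/.../.XO, (1,0):-1/X../O../.XO, (1,1):+0/X../.O./.XO, (1,2):-1/X../..O/.XO, (2,0):-1/X../.../OXO
[XO./.../.XO] X move#2: (0,2):+0/XOX/.../.XO*, (1,0):+0/XO./X../.XO, (1,1):+0/XO./.X./.XO, (1,2):+0/XO./..X/.XO, (2,0):+0/XO./.../XXO
[XOX/.../.XO] O move#3: (1,0):+0/XOX/O../.XO*, (1,1):+0/XOX/.O./.XO, (1,2):-1/XOX/..O/.XO, (2,0):+0/XOX/.../OXO
[XOX/O../.XO] X move#4: (1,1):+0/XOX/OX./.XO*, (1,2):+0/XOX/O.X/.XO, (2,0):+0/XOX/O../XXO
[XOX/OX./.XO] O move#5: (1,2):-1/XOX/OXO/.XO, (2,0):+0/XOX/OX./OXO*
[XOX/OX./OXO] X move#6: (1,2):+0/XOX/OXX/OXO*
[XOX/OXX/OXO] end (terminal +0, O#7); searched X../.../.XO to 6

PV length from [X../.../.XO]: 6 plies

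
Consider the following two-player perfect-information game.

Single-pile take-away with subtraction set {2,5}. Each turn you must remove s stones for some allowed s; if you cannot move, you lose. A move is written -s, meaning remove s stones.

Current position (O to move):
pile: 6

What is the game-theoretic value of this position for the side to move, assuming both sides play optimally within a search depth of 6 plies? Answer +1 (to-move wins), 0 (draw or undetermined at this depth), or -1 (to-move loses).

[6] O move#1: -2:+1/4*, -5:+1/1
[4] X move#2: -2:-1/2*
[2] O move#3: -2:+1/0*
[0] end (terminal -1, X#4); searched 6 to 6

value(6, O) = +1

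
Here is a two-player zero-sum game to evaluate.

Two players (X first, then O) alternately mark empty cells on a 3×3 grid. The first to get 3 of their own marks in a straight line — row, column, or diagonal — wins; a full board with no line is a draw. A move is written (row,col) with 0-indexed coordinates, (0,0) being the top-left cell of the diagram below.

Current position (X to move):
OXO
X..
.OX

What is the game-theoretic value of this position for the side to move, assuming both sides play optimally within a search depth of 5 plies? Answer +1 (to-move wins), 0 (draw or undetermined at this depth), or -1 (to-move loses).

value(OXO/X../.OX, X) = 0

[OXO/X../.OX] X move#1: (1,1):+0/OXO/XX./.OX*, (1,2):+0/OXO/X.X/.OX, (2,0):+0/OXO/X../XOX
[OXO/XX./.OX] O move#2: (1,2):+0/OXO/XXO/.OX*, (2,0):-1/OXO/XX./OOX
[OXO/XXO/.OX] X move#3: (2,0):+0/OXO/XXO/XOX*
[OXO/XXO/XOX] end (terminal +0, O#4); searched OXO/X../.OX to 5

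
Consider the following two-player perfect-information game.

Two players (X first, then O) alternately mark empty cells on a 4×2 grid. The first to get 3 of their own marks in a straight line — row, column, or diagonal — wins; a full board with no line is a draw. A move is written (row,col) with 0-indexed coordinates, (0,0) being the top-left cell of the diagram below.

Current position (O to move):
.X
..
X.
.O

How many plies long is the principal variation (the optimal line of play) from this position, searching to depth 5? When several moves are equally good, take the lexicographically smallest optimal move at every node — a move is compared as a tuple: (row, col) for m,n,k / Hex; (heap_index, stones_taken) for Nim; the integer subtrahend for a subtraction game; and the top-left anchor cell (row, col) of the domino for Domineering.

[.X/../X./.O] O move#1: (0,0):+0/OX/../X./.O*, (1,0):+0/.X/O./X./.O, (1,1):+0/.X/.O/X./.O, (2,1):+0/.X/../XO/.O, (3,0):+0/.X/../X./OO
[OX/../X./.O] X move#2: (1,0):+0/OX/X./X./.O*, (1,1):+0/OX/.X/X./.O, (2,1):+0/OX/../XX/.O, (3,0):+0/OX/../X./XO
[OX/X./X./.O] O move#3: (1,1):-1/OX/XO/X./.O, (2,1):-1/OX/X./XO/.O, (3,0):+0/OX/X./X./OO*
[OX/X./X./OO] X move#4: (1,1):+0/OX/XX/X./OO*, (2,1):+0/OX/X./XX/OO
[OX/XX/X./OO] O move#5: (2,1):+0/OX/XX/XO/OO*
[OX/XX/XO/OO] end (terminal +0, X#6); searched .X/../X./.O to 5

PV length from [.X/../X./.O]: 5 plies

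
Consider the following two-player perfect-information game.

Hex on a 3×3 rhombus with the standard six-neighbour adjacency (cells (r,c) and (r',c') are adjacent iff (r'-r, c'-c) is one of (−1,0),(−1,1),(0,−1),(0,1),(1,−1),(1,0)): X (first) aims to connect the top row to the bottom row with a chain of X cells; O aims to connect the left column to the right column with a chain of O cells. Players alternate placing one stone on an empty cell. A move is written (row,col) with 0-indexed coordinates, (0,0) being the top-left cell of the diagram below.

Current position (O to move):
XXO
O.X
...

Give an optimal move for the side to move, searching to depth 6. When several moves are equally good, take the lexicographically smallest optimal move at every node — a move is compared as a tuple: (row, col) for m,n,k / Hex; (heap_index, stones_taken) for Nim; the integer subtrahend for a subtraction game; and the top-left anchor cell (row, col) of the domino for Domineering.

O's best at [XXO/O.X/...]: (1,1)

[XXO/O.X/...] O move#1: (1,1):+1/XXO/OOX/...*, (2,0):-1/XXO/O.X/O.., (2,1):-1/XXO/O.X/.O., (2,2):-1/XXO/O.X/..O
[XXO/OOX/...] end (terminal -1, X#2); searched XXO/O.X/... to 6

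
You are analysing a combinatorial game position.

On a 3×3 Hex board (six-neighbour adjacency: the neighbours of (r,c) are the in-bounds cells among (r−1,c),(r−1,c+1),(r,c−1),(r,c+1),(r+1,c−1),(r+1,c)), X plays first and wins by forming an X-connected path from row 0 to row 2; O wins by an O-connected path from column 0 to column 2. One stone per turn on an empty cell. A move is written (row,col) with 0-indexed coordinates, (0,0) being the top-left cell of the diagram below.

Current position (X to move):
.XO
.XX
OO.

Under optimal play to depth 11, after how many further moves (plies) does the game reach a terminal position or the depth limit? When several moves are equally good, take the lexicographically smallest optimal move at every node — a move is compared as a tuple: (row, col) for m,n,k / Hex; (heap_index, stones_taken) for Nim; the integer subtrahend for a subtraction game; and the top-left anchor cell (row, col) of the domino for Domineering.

ply 1, X at .XO/.XX/OO. | (0,0)=-1→XXO/.XX/OO.; (1,0)=-1→.XO/XXX/OO.; (2,2)=+1→.XO/.XX/OOX*
ply 2: .XO/.XX/OOX is terminal -1 (O); from .XO/.XX/OO. depth 11

PV length from [.XO/.XX/OO.]: 1 ply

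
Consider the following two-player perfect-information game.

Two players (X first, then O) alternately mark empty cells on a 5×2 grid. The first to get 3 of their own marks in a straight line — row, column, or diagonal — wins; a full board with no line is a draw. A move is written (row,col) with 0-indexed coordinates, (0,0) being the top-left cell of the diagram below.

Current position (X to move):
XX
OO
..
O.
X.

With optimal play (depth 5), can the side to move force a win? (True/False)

X winning at [XX/OO/../O./X.]: False

[XX/OO/../O./X.] X move#1: (2,0):+0/XX/OO/X./O./X.*, (2,1):-1/XX/OO/.X/O./X., (3,1):-1/XX/OO/../OX/X., (4,1):-1/XX/OO/../O./XX
[XX/OO/X./O./X.] O move#2: (2,1):+0/XX/OO/XO/O./X.*, (3,1):+0/XX/OO/X./OO/X., (4,1):+0/XX/OO/X./O./XO
[XX/OO/XO/O./X.] X move#3: (3,1):+0/XX/OO/XO/OX/X.*, (4,1):-1/XX/OO/XO/O./XX
[XX/OO/XO/OX/X.] O move#4: (4,1):+0/XX/OO/XO/OX/XO*
[XX/OO/XO/OX/XO] end (terminal +0, X#5); searched XX/OO/../O./X. to 5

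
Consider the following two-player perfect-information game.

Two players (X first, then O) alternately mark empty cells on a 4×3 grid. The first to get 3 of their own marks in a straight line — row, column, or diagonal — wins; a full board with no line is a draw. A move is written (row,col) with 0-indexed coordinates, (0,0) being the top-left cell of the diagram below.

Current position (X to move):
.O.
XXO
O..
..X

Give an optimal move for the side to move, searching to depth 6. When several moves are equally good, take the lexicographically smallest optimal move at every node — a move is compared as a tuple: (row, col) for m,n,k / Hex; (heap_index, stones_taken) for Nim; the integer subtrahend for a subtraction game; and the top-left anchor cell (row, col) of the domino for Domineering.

X's best at [.O./XXO/O../..X]: (0,0)

[.O./XXO/O../..X] X move#1: (0,0):+1/XO./XXO/O../..X*, (0,2):-1/.OX/XXO/O../..X, (2,1):+1/.O./XXO/OX./..X, (2,2):+1/.O./XXO/O.X/..X, (3,0):+1/.O./XXO/O../X.X, (3,1):+1/.O./XXO/O../.XX
[XO./XXO/O../..X] O move#2: (0,2):-1/XOO/XXO/O../..X*, (2,1):-1/XO./XXO/OO./..X, (2,2):-1/XO./XXO/O.O/..X, (3,0):-1/XO./XXO/O../O.X, (3,1):-1/XO./XXO/O../.OX
[XOO/XXO/O../..X] X move#3: (2,1):+1/XOO/XXO/OX./..X*, (2,2):+1/XOO/XXO/O.X/..X, (3,0):-1/XOO/XXO/O../X.X, (3,1):-1/XOO/XXO/O../.XX
[XOO/XXO/OX./..X] end (terminal -1, O#4); searched .O./XXO/O../..X to 6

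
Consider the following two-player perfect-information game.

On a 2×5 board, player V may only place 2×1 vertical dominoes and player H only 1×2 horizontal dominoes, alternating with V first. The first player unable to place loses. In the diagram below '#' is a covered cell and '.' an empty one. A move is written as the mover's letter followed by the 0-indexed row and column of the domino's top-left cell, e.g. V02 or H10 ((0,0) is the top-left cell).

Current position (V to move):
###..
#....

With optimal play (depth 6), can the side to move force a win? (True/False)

ply 1, V at ###../#.... | V03=+1→####./#..#.*; V04=-1→###.#/#...#
ply 2, H at ####./#..#. | H11=-1→####./####.*
ply 3, V at ####./####. | V04=+1→#####/#####*
ply 4: #####/##### is terminal -1 (H); from ###../#.... depth 6

V winning at [###../#....]: True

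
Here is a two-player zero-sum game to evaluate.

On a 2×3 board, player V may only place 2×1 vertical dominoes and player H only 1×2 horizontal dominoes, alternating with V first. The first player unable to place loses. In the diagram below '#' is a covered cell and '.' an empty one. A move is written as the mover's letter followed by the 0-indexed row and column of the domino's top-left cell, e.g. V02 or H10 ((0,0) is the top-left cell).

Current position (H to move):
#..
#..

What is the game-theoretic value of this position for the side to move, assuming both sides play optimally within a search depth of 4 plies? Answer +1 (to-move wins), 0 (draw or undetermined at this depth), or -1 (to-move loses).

[#../#..] H move#1: H01:+1/###/#..*, H11:+1/#../###
[###/#..] end (terminal -1, V#2); searched #../#.. to 4

value(#../#.., H) = +1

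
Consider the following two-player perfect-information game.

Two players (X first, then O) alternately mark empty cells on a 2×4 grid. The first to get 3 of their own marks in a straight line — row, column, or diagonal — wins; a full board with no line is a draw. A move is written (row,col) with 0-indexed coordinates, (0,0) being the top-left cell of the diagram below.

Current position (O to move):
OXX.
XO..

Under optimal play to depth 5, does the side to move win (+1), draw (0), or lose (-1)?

[OXX./XO..] O move#1: (0,3):+0/OXXO/XO..*, (1,2):-1/OXX./XOO., (1,3):-1/OXX./XO.O
[OXXO/XO..] X move#2: (1,2):+0/OXXO/XOX.*, (1,3):+0/OXXO/XO.X
[OXXO/XOX.] O move#3: (1,3):+0/OXXO/XOXO*
[OXXO/XOXO] end (terminal +0, X#4); searched OXX./XO.. to 5

value(OXX./XO.., O) = 0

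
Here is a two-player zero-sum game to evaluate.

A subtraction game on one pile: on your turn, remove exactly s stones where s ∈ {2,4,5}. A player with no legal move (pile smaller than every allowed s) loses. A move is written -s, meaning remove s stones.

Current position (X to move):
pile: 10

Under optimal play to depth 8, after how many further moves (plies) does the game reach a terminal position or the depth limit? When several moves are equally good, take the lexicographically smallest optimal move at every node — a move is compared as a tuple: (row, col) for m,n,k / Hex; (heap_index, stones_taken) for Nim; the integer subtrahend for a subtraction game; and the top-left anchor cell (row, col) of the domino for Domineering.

PV length from [10]: 3 plies

[10] X move#1: -2:+1/8*, -4:-1/6, -5:-1/5
[8] O move#2: -2:-1/6*, -4:-1/4, -5:-1/3
[6] X move#3: -2:-1/4, -4:-1/2, -5:+1/1*
[1] end (terminal -1, O#4); searched 10 to 8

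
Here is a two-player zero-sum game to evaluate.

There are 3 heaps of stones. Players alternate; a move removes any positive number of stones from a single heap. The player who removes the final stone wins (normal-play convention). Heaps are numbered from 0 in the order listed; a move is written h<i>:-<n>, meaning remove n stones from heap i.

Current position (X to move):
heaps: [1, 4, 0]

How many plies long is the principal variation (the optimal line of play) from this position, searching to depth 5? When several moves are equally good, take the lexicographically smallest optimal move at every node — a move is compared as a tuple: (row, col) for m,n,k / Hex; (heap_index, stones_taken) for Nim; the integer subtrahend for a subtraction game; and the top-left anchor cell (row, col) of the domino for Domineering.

p1 X@[(1,4,0)]: h0:-1[(0,4,0)]-1 h1:-1[(1,3,0)]-1 h1:-2[(1,2,0)]-1 h1:-3[(1,1,0)]+1* h1:-4[(1,0,0)]-1
p2 O@[(1,1,0)]: h0:-1[(0,1,0)]-1* h1:-1[(1,0,0)]-1
p3 X@[(0,1,0)]: h1:-1[(0,0,0)]+1*
p4 O@[(0,0,0)] terminal -1; root [(1,4,0)] d5

PV length from [(1,4,0)]: 3 plies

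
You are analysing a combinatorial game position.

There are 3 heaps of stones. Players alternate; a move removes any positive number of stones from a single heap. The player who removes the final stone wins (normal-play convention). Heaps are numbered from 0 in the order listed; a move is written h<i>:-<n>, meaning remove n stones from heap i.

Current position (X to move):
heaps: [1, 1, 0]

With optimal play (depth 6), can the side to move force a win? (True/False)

X winning at [(1,1,0)]: False

[(1,1,0)] X move#1: h0:-1:-1/(0,1,0)*, h1:-1:-1/(1,0,0)
[(0,1,0)] O move#2: h1:-1:+1/(0,0,0)*
[(0,0,0)] end (terminal -1, X#3); searched (1,1,0) to 6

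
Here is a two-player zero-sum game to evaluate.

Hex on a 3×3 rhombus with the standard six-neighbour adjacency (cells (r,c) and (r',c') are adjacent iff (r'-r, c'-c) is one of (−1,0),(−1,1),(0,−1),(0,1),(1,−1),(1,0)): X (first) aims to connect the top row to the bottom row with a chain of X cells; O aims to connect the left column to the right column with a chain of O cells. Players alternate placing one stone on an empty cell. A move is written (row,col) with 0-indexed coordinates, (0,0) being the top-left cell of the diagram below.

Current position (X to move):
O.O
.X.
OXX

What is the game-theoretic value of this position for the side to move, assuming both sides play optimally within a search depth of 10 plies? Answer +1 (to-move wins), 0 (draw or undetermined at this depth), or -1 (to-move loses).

value(O.O/.X./OXX, X) = +1

ply 1, X at O.O/.X./OXX | (0,1)=+1→OXO/.X./OXX*; (1,0)=-1→O.O/XX./OXX; (1,2)=-1→O.O/.XX/OXX
ply 2: OXO/.X./OXX is terminal -1 (O); from O.O/.X./OXX depth 10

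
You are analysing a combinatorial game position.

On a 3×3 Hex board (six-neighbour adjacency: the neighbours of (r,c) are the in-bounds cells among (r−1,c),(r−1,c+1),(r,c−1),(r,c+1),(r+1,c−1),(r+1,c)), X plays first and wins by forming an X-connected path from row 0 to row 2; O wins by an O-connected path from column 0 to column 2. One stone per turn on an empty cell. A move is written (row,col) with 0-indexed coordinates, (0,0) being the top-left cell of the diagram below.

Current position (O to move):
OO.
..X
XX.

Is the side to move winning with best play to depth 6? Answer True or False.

O winning at [OO./..X/XX.]: True

[OO./..X/XX.] O move#1: (0,2):+1/OOO/..X/XX.*, (1,0):-1/OO./O.X/XX., (1,1):-1/OO./.OX/XX., (2,2):-1/OO./..X/XXO
[OOO/..X/XX.] end (terminal -1, X#2); searched OO./..X/XX. to 6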